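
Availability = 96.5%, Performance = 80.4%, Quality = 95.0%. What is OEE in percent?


Formula: OEE = Availability * Performance * Quality / 10000
A * P = 96.5% * 80.4% / 100 = 77.59%
OEE = 77.59% * 95.0% / 100 = 73.7%

73.7%


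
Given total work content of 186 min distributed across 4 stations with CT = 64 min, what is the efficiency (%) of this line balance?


Formula: Efficiency = Sum of Task Times / (N_stations * CT) * 100
Total station capacity = 4 stations * 64 min = 256 min
Efficiency = 186 / 256 * 100 = 72.7%

72.7%


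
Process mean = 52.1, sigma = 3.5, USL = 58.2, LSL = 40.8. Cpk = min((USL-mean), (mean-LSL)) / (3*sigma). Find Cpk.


Cpu = (58.2 - 52.1) / (3 * 3.5) = 0.58
Cpl = (52.1 - 40.8) / (3 * 3.5) = 1.08
Cpk = min(0.58, 1.08) = 0.58

0.58


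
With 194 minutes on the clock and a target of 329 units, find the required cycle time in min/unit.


Formula: CT = Available Time / Number of Units
CT = 194 min / 329 units
CT = 0.59 min/unit

0.59 min/unit


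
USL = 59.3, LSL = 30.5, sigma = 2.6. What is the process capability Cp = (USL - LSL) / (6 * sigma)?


Cp = (59.3 - 30.5) / (6 * 2.6)

1.85


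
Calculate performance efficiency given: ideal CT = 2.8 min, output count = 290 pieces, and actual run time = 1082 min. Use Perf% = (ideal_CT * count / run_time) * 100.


Formula: Performance = (Ideal CT * Total Count) / Run Time * 100
Ideal output time = 2.8 * 290 = 812.0 min
Performance = 812.0 / 1082 * 100 = 75.0%

75.0%


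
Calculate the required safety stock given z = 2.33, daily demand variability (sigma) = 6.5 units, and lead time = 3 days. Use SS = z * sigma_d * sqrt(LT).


Formula: SS = z * sigma_d * sqrt(LT)
sqrt(LT) = sqrt(3) = 1.7321
SS = 2.33 * 6.5 * 1.7321
SS = 26.2 units

26.2 units


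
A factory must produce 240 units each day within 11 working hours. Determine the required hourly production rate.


Formula: Production Rate = Daily Demand / Available Hours
Rate = 240 units/day / 11 hours/day
Rate = 21.8 units/hour

21.8 units/hour


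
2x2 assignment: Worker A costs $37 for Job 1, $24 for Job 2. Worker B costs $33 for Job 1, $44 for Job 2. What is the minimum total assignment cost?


Option 1: A->1 + B->2 = $37 + $44 = $81
Option 2: A->2 + B->1 = $24 + $33 = $57
Min cost = min($81, $57) = $57

$57


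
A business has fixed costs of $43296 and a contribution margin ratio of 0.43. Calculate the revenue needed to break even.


Formula: BER = Fixed Costs / Contribution Margin Ratio
BER = $43296 / 0.43
BER = $100688.37 (to the nearest cent)

$100688.37


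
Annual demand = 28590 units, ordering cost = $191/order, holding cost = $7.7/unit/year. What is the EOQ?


Formula: EOQ = sqrt(2 * D * S / H)
Numerator: 2 * 28590 * 191 = 10921380
2DS/H = 10921380 / 7.7 = 1418361.0
EOQ = sqrt(1418361.0) = 1190.9 units

1190.9 units


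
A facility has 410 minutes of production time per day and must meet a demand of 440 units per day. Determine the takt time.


Formula: Takt Time = Available Production Time / Customer Demand
Takt = 410 min/day / 440 units/day
Takt = 0.93 min/unit

0.93 min/unit


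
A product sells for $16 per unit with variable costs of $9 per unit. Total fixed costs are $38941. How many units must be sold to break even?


Formula: BEQ = Fixed Costs / (Price - Variable Cost)
Contribution margin = $16 - $9 = $7/unit
BEQ = ceil($38941 / $7/unit) = ceil(5563.0) = 5563 units

5563 units


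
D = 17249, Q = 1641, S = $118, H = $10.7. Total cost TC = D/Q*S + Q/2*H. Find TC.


TC = 17249/1641 * 118 + 1641/2 * 10.7

$10019.68


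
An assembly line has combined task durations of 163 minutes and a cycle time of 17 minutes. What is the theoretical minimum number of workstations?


Formula: N_min = ceil(Sum of Task Times / Cycle Time)
N_min = ceil(163 min / 17 min) = ceil(9.5882)
N_min = 10 stations

10


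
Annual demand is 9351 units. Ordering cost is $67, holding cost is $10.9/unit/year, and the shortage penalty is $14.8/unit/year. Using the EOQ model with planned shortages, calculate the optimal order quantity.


Formula: EOQ* = sqrt(2DS/H) * sqrt((H+P)/P)
Base EOQ = sqrt(2*9351*67/10.9) = 339.05 units
Correction = sqrt((10.9+14.8)/14.8) = 1.31776
EOQ* = 339.05 * 1.31776 = 446.8 units

446.8 units


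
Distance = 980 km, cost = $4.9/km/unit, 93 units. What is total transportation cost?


TC = dist * cost * units = 980 * 4.9 * 93 = $446586.00

$446586.00


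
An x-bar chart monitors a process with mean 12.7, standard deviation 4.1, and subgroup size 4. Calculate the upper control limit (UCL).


UCL = 12.7 + 3 * 4.1 / sqrt(4)

18.85


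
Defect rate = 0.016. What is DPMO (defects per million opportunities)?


DPMO = defect_rate * 1000000 = 0.016 * 1000000

16000


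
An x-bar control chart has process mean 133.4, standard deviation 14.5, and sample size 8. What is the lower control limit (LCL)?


LCL = 133.4 - 3 * 14.5 / sqrt(8)

118.02


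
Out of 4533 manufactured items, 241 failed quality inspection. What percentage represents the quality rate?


Formula: Quality Rate = Good Pieces / Total Pieces * 100
Good pieces = 4533 - 241 = 4292
QR = 4292 / 4533 * 100 = 94.7%

94.7%


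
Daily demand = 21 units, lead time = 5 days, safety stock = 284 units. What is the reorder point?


Formula: ROP = (Daily Demand * Lead Time) + Safety Stock
Demand during lead time = 21 * 5 = 105 units
ROP = 105 + 284 = 389 units

389 units


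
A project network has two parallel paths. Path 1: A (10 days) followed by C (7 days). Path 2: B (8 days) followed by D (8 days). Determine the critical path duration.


Path 1 = 10 + 7 = 17 days
Path 2 = 8 + 8 = 16 days
Duration = max(17, 16) = 17 days

17 days


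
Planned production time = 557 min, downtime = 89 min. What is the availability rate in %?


Formula: Availability = (Planned Time - Downtime) / Planned Time * 100
Uptime = 557 - 89 = 468 min
Availability = 468 / 557 * 100 = 84.0%

84.0%


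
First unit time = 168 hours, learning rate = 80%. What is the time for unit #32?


Formula: T_n = T_1 * (learning_rate)^(log2(n)) where learning_rate = rate/100
Doublings = log2(32) = 5
T_n = 168 * 0.8^5
T_n = 168 * 0.3277 = 55.1 hours

55.1 hours


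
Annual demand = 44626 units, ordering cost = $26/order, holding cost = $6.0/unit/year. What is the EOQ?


Formula: EOQ = sqrt(2 * D * S / H)
Numerator: 2 * 44626 * 26 = 2320552
2DS/H = 2320552 / 6.0 = 386758.7
EOQ = sqrt(386758.7) = 621.9 units

621.9 units


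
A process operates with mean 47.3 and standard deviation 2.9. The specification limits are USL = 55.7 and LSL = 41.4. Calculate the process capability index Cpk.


Cpu = (55.7 - 47.3) / (3 * 2.9) = 0.97
Cpl = (47.3 - 41.4) / (3 * 2.9) = 0.68
Cpk = min(0.97, 0.68) = 0.68

0.68


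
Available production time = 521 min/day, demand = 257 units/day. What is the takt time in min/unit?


Formula: Takt Time = Available Production Time / Customer Demand
Takt = 521 min/day / 257 units/day
Takt = 2.03 min/unit

2.03 min/unit


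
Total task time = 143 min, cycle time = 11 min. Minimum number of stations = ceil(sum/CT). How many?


Formula: N_min = ceil(Sum of Task Times / Cycle Time)
N_min = ceil(143 min / 11 min) = ceil(13.0)
N_min = 13 stations

13


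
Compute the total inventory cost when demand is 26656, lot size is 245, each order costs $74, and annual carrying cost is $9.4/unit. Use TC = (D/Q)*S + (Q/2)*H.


TC = 26656/245 * 74 + 245/2 * 9.4

$9202.70


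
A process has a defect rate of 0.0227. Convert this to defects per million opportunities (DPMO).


DPMO = defect_rate * 1000000 = 0.0227 * 1000000

22700


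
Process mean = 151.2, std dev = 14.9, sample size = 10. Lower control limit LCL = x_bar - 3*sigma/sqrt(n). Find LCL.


LCL = 151.2 - 3 * 14.9 / sqrt(10)

137.06


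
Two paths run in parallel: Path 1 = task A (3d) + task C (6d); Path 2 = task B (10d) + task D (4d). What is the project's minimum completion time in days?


Path 1 = 3 + 6 = 9 days
Path 2 = 10 + 4 = 14 days
Duration = max(9, 14) = 14 days

14 days


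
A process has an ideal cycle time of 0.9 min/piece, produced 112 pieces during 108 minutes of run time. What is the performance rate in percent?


Formula: Performance = (Ideal CT * Total Count) / Run Time * 100
Ideal output time = 0.9 * 112 = 100.8 min
Performance = 100.8 / 108 * 100 = 93.3%

93.3%


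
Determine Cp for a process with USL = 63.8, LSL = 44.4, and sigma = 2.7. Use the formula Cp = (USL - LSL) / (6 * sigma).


Cp = (63.8 - 44.4) / (6 * 2.7)

1.2


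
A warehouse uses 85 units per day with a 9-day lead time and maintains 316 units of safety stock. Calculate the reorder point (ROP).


Formula: ROP = (Daily Demand * Lead Time) + Safety Stock
Demand during lead time = 85 * 9 = 765 units
ROP = 765 + 316 = 1081 units

1081 units


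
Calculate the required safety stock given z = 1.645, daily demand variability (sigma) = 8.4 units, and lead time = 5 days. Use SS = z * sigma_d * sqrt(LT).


Formula: SS = z * sigma_d * sqrt(LT)
sqrt(LT) = sqrt(5) = 2.2361
SS = 1.645 * 8.4 * 2.2361
SS = 30.9 units

30.9 units


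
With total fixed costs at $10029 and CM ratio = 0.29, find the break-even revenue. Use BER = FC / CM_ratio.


Formula: BER = Fixed Costs / Contribution Margin Ratio
BER = $10029 / 0.29
BER = $34582.76 (to the nearest cent)

$34582.76


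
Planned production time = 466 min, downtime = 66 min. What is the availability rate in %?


Formula: Availability = (Planned Time - Downtime) / Planned Time * 100
Uptime = 466 - 66 = 400 min
Availability = 400 / 466 * 100 = 85.8%

85.8%


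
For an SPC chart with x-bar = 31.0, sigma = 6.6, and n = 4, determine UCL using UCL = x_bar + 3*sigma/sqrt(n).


UCL = 31.0 + 3 * 6.6 / sqrt(4)

40.9


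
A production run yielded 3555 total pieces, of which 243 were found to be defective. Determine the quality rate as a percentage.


Formula: Quality Rate = Good Pieces / Total Pieces * 100
Good pieces = 3555 - 243 = 3312
QR = 3312 / 3555 * 100 = 93.2%

93.2%


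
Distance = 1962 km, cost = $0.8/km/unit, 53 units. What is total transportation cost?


TC = dist * cost * units = 1962 * 0.8 * 53 = $83188.80

$83188.80


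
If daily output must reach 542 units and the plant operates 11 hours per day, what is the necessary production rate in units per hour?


Formula: Production Rate = Daily Demand / Available Hours
Rate = 542 units/day / 11 hours/day
Rate = 49.3 units/hour

49.3 units/hour


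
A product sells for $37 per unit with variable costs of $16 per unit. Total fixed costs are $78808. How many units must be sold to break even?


Formula: BEQ = Fixed Costs / (Price - Variable Cost)
Contribution margin = $37 - $16 = $21/unit
BEQ = ceil($78808 / $21/unit) = ceil(3752.76) = 3753 units

3753 units


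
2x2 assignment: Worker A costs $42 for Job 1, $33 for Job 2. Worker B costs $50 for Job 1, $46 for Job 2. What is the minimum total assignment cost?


Option 1: A->1 + B->2 = $42 + $46 = $88
Option 2: A->2 + B->1 = $33 + $50 = $83
Min cost = min($88, $83) = $83

$83


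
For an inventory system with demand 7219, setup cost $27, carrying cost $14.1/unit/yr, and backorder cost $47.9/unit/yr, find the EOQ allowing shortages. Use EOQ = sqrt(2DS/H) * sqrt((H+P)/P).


Formula: EOQ* = sqrt(2DS/H) * sqrt((H+P)/P)
Base EOQ = sqrt(2*7219*27/14.1) = 166.27 units
Correction = sqrt((14.1+47.9)/47.9) = 1.1377
EOQ* = 166.27 * 1.1377 = 189.2 units

189.2 units


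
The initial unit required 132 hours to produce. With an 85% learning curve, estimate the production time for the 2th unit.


Formula: T_n = T_1 * (learning_rate)^(log2(n)) where learning_rate = rate/100
Doublings = log2(2) = 1
T_n = 132 * 0.85^1
T_n = 132 * 0.85 = 112.2 hours

112.2 hours


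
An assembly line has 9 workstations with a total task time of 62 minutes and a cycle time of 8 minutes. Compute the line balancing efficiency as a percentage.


Formula: Efficiency = Sum of Task Times / (N_stations * CT) * 100
Total station capacity = 9 stations * 8 min = 72 min
Efficiency = 62 / 72 * 100 = 86.1%

86.1%


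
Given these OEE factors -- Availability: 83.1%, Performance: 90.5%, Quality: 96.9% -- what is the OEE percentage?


Formula: OEE = Availability * Performance * Quality / 10000
A * P = 83.1% * 90.5% / 100 = 75.21%
OEE = 75.21% * 96.9% / 100 = 72.9%

72.9%


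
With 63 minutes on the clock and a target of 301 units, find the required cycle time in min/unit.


Formula: CT = Available Time / Number of Units
CT = 63 min / 301 units
CT = 0.21 min/unit

0.21 min/unit


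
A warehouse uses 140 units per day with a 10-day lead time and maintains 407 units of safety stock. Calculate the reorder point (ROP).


Formula: ROP = (Daily Demand * Lead Time) + Safety Stock
Demand during lead time = 140 * 10 = 1400 units
ROP = 1400 + 407 = 1807 units

1807 units


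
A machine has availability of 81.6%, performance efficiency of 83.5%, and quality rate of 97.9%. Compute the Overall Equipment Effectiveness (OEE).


Formula: OEE = Availability * Performance * Quality / 10000
A * P = 81.6% * 83.5% / 100 = 68.14%
OEE = 68.14% * 97.9% / 100 = 66.7%

66.7%


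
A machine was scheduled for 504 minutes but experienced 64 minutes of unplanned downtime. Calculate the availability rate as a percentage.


Formula: Availability = (Planned Time - Downtime) / Planned Time * 100
Uptime = 504 - 64 = 440 min
Availability = 440 / 504 * 100 = 87.3%

87.3%


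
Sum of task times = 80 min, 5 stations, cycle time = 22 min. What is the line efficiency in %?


Formula: Efficiency = Sum of Task Times / (N_stations * CT) * 100
Total station capacity = 5 stations * 22 min = 110 min
Efficiency = 80 / 110 * 100 = 72.7%

72.7%


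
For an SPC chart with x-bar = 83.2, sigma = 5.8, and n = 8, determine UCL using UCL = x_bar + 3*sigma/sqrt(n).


UCL = 83.2 + 3 * 5.8 / sqrt(8)

89.35


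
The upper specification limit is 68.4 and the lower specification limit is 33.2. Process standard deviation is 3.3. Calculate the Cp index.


Cp = (68.4 - 33.2) / (6 * 3.3)

1.78


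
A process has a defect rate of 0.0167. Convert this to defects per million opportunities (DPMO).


DPMO = defect_rate * 1000000 = 0.0167 * 1000000

16700


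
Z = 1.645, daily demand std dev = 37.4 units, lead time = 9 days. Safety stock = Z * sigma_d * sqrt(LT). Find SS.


Formula: SS = z * sigma_d * sqrt(LT)
sqrt(LT) = sqrt(9) = 3.0
SS = 1.645 * 37.4 * 3.0
SS = 184.6 units

184.6 units


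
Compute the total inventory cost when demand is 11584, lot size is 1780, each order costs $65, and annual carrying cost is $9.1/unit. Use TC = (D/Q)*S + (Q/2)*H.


TC = 11584/1780 * 65 + 1780/2 * 9.1

$8522.01


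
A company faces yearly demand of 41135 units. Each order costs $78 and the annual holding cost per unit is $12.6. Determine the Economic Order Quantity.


Formula: EOQ = sqrt(2 * D * S / H)
Numerator: 2 * 41135 * 78 = 6417060
2DS/H = 6417060 / 12.6 = 509290.5
EOQ = sqrt(509290.5) = 713.6 units

713.6 units


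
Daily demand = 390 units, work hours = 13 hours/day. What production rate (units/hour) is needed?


Formula: Production Rate = Daily Demand / Available Hours
Rate = 390 units/day / 13 hours/day
Rate = 30.0 units/hour

30.0 units/hour


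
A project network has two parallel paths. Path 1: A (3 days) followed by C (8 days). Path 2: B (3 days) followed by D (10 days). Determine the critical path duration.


Path 1 = 3 + 8 = 11 days
Path 2 = 3 + 10 = 13 days
Duration = max(11, 13) = 13 days

13 days


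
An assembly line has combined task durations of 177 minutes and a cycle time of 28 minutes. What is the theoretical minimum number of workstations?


Formula: N_min = ceil(Sum of Task Times / Cycle Time)
N_min = ceil(177 min / 28 min) = ceil(6.3214)
N_min = 7 stations

7


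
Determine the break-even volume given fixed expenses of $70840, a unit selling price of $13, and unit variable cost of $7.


Formula: BEQ = Fixed Costs / (Price - Variable Cost)
Contribution margin = $13 - $7 = $6/unit
BEQ = ceil($70840 / $6/unit) = ceil(11806.67) = 11807 units

11807 units


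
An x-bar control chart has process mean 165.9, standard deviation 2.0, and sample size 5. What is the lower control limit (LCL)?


LCL = 165.9 - 3 * 2.0 / sqrt(5)

163.22


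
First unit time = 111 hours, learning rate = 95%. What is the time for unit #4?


Formula: T_n = T_1 * (learning_rate)^(log2(n)) where learning_rate = rate/100
Doublings = log2(4) = 2
T_n = 111 * 0.95^2
T_n = 111 * 0.9025 = 100.2 hours

100.2 hours


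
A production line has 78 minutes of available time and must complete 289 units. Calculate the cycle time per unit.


Formula: CT = Available Time / Number of Units
CT = 78 min / 289 units
CT = 0.27 min/unit

0.27 min/unit


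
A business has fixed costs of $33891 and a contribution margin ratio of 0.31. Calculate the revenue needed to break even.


Formula: BER = Fixed Costs / Contribution Margin Ratio
BER = $33891 / 0.31
BER = $109325.81 (to the nearest cent)

$109325.81


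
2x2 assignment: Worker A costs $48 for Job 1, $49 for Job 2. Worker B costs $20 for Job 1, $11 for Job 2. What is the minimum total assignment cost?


Option 1: A->1 + B->2 = $48 + $11 = $59
Option 2: A->2 + B->1 = $49 + $20 = $69
Min cost = min($59, $69) = $59

$59


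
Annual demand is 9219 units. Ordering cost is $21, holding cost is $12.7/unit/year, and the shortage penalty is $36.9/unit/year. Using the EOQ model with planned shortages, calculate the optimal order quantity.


Formula: EOQ* = sqrt(2DS/H) * sqrt((H+P)/P)
Base EOQ = sqrt(2*9219*21/12.7) = 174.61 units
Correction = sqrt((12.7+36.9)/36.9) = 1.15938
EOQ* = 174.61 * 1.15938 = 202.4 units

202.4 units


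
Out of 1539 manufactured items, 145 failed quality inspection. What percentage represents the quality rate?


Formula: Quality Rate = Good Pieces / Total Pieces * 100
Good pieces = 1539 - 145 = 1394
QR = 1394 / 1539 * 100 = 90.6%

90.6%


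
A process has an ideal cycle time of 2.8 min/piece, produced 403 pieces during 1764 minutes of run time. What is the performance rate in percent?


Formula: Performance = (Ideal CT * Total Count) / Run Time * 100
Ideal output time = 2.8 * 403 = 1128.4 min
Performance = 1128.4 / 1764 * 100 = 64.0%

64.0%


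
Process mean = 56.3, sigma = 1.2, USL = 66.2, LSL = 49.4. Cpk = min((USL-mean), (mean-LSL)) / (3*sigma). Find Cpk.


Cpu = (66.2 - 56.3) / (3 * 1.2) = 2.75
Cpl = (56.3 - 49.4) / (3 * 1.2) = 1.92
Cpk = min(2.75, 1.92) = 1.92

1.92


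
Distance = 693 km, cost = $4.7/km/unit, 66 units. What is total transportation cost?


TC = dist * cost * units = 693 * 4.7 * 66 = $214968.60

$214968.60


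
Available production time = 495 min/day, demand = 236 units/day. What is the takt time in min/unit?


Formula: Takt Time = Available Production Time / Customer Demand
Takt = 495 min/day / 236 units/day
Takt = 2.1 min/unit

2.1 min/unit


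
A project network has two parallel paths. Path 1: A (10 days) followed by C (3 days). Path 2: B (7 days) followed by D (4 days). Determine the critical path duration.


Path 1 = 10 + 3 = 13 days
Path 2 = 7 + 4 = 11 days
Duration = max(13, 11) = 13 days

13 days


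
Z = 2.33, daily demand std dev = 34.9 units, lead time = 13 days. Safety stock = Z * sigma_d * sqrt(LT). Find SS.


Formula: SS = z * sigma_d * sqrt(LT)
sqrt(LT) = sqrt(13) = 3.6056
SS = 2.33 * 34.9 * 3.6056
SS = 293.2 units

293.2 units


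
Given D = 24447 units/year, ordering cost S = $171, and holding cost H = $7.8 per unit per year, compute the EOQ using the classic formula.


Formula: EOQ = sqrt(2 * D * S / H)
Numerator: 2 * 24447 * 171 = 8360874
2DS/H = 8360874 / 7.8 = 1071906.9
EOQ = sqrt(1071906.9) = 1035.3 units

1035.3 units


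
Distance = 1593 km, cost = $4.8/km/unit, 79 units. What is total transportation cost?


TC = dist * cost * units = 1593 * 4.8 * 79 = $604065.60

$604065.60


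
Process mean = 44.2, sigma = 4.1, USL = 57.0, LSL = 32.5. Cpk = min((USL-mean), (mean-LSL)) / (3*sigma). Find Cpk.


Cpu = (57.0 - 44.2) / (3 * 4.1) = 1.04
Cpl = (44.2 - 32.5) / (3 * 4.1) = 0.95
Cpk = min(1.04, 0.95) = 0.95

0.95


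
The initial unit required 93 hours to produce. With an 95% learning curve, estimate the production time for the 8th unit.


Formula: T_n = T_1 * (learning_rate)^(log2(n)) where learning_rate = rate/100
Doublings = log2(8) = 3
T_n = 93 * 0.95^3
T_n = 93 * 0.8574 = 79.7 hours

79.7 hours


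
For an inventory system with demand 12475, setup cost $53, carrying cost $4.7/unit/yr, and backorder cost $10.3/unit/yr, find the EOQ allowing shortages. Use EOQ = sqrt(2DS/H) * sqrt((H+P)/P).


Formula: EOQ* = sqrt(2DS/H) * sqrt((H+P)/P)
Base EOQ = sqrt(2*12475*53/4.7) = 530.43 units
Correction = sqrt((4.7+10.3)/10.3) = 1.20678
EOQ* = 530.43 * 1.20678 = 640.1 units

640.1 units


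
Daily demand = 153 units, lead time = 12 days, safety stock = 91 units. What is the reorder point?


Formula: ROP = (Daily Demand * Lead Time) + Safety Stock
Demand during lead time = 153 * 12 = 1836 units
ROP = 1836 + 91 = 1927 units

1927 units


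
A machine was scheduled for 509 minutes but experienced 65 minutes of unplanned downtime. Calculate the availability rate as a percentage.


Formula: Availability = (Planned Time - Downtime) / Planned Time * 100
Uptime = 509 - 65 = 444 min
Availability = 444 / 509 * 100 = 87.2%

87.2%


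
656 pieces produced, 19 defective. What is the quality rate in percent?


Formula: Quality Rate = Good Pieces / Total Pieces * 100
Good pieces = 656 - 19 = 637
QR = 637 / 656 * 100 = 97.1%

97.1%


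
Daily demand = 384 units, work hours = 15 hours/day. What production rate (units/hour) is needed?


Formula: Production Rate = Daily Demand / Available Hours
Rate = 384 units/day / 15 hours/day
Rate = 25.6 units/hour

25.6 units/hour


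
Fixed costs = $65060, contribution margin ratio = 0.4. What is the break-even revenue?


Formula: BER = Fixed Costs / Contribution Margin Ratio
BER = $65060 / 0.4
BER = $162650.00 (to the nearest cent)

$162650.00


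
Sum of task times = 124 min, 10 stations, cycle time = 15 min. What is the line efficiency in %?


Formula: Efficiency = Sum of Task Times / (N_stations * CT) * 100
Total station capacity = 10 stations * 15 min = 150 min
Efficiency = 124 / 150 * 100 = 82.7%

82.7%


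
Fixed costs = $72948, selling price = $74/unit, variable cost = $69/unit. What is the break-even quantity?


Formula: BEQ = Fixed Costs / (Price - Variable Cost)
Contribution margin = $74 - $69 = $5/unit
BEQ = ceil($72948 / $5/unit) = ceil(14589.6) = 14590 units

14590 units


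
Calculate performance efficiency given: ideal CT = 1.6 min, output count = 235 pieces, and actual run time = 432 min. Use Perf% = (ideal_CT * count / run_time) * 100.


Formula: Performance = (Ideal CT * Total Count) / Run Time * 100
Ideal output time = 1.6 * 235 = 376.0 min
Performance = 376.0 / 432 * 100 = 87.0%

87.0%


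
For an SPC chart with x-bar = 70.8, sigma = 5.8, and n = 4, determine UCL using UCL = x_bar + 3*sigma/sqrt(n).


UCL = 70.8 + 3 * 5.8 / sqrt(4)

79.5


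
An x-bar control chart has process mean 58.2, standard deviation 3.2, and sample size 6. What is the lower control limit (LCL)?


LCL = 58.2 - 3 * 3.2 / sqrt(6)

54.28


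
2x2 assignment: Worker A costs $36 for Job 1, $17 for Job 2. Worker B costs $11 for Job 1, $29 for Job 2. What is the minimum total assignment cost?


Option 1: A->1 + B->2 = $36 + $29 = $65
Option 2: A->2 + B->1 = $17 + $11 = $28
Min cost = min($65, $28) = $28

$28


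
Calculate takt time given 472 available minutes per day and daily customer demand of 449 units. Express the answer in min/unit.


Formula: Takt Time = Available Production Time / Customer Demand
Takt = 472 min/day / 449 units/day
Takt = 1.05 min/unit

1.05 min/unit


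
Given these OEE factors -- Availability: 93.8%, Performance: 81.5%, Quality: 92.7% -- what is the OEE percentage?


Formula: OEE = Availability * Performance * Quality / 10000
A * P = 93.8% * 81.5% / 100 = 76.45%
OEE = 76.45% * 92.7% / 100 = 70.9%

70.9%


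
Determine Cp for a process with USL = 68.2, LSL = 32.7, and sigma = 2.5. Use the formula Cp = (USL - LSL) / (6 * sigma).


Cp = (68.2 - 32.7) / (6 * 2.5)

2.37


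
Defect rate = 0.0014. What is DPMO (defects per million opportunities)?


DPMO = defect_rate * 1000000 = 0.0014 * 1000000

1400


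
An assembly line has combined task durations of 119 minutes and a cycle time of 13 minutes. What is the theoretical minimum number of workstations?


Formula: N_min = ceil(Sum of Task Times / Cycle Time)
N_min = ceil(119 min / 13 min) = ceil(9.1538)
N_min = 10 stations

10


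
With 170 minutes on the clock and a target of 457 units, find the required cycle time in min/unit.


Formula: CT = Available Time / Number of Units
CT = 170 min / 457 units
CT = 0.37 min/unit

0.37 min/unit


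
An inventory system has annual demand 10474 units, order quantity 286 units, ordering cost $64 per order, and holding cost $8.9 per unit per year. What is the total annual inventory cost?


TC = 10474/286 * 64 + 286/2 * 8.9

$3616.53


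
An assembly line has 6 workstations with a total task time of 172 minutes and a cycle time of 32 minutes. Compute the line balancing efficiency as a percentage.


Formula: Efficiency = Sum of Task Times / (N_stations * CT) * 100
Total station capacity = 6 stations * 32 min = 192 min
Efficiency = 172 / 192 * 100 = 89.6%

89.6%


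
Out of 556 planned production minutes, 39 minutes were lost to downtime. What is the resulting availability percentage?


Formula: Availability = (Planned Time - Downtime) / Planned Time * 100
Uptime = 556 - 39 = 517 min
Availability = 517 / 556 * 100 = 93.0%

93.0%


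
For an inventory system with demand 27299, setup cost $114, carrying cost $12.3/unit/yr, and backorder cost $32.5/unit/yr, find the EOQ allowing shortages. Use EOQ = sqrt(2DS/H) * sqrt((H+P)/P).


Formula: EOQ* = sqrt(2DS/H) * sqrt((H+P)/P)
Base EOQ = sqrt(2*27299*114/12.3) = 711.36 units
Correction = sqrt((12.3+32.5)/32.5) = 1.17408
EOQ* = 711.36 * 1.17408 = 835.2 units

835.2 units


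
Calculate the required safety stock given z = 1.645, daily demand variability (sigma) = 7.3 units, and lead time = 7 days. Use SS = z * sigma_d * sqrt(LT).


Formula: SS = z * sigma_d * sqrt(LT)
sqrt(LT) = sqrt(7) = 2.6458
SS = 1.645 * 7.3 * 2.6458
SS = 31.8 units

31.8 units


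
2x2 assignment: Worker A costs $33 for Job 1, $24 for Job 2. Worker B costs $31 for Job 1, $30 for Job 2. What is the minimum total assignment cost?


Option 1: A->1 + B->2 = $33 + $30 = $63
Option 2: A->2 + B->1 = $24 + $31 = $55
Min cost = min($63, $55) = $55

$55


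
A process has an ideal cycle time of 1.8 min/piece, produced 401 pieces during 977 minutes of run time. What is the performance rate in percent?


Formula: Performance = (Ideal CT * Total Count) / Run Time * 100
Ideal output time = 1.8 * 401 = 721.8 min
Performance = 721.8 / 977 * 100 = 73.9%

73.9%


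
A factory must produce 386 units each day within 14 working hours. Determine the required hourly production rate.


Formula: Production Rate = Daily Demand / Available Hours
Rate = 386 units/day / 14 hours/day
Rate = 27.6 units/hour

27.6 units/hour


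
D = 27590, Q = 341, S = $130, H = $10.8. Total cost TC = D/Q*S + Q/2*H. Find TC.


TC = 27590/341 * 130 + 341/2 * 10.8

$12359.58


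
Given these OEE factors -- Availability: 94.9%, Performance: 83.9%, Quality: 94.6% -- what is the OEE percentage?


Formula: OEE = Availability * Performance * Quality / 10000
A * P = 94.9% * 83.9% / 100 = 79.62%
OEE = 79.62% * 94.6% / 100 = 75.3%

75.3%


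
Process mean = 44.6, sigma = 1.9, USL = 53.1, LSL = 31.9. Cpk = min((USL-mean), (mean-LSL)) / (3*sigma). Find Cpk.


Cpu = (53.1 - 44.6) / (3 * 1.9) = 1.49
Cpl = (44.6 - 31.9) / (3 * 1.9) = 2.23
Cpk = min(1.49, 2.23) = 1.49

1.49


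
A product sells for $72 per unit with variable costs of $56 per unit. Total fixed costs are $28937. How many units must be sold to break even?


Formula: BEQ = Fixed Costs / (Price - Variable Cost)
Contribution margin = $72 - $56 = $16/unit
BEQ = ceil($28937 / $16/unit) = ceil(1808.56) = 1809 units

1809 units


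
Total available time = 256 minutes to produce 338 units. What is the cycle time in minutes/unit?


Formula: CT = Available Time / Number of Units
CT = 256 min / 338 units
CT = 0.76 min/unit

0.76 min/unit


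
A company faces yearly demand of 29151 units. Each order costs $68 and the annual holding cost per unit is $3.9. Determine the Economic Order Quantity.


Formula: EOQ = sqrt(2 * D * S / H)
Numerator: 2 * 29151 * 68 = 3964536
2DS/H = 3964536 / 3.9 = 1016547.7
EOQ = sqrt(1016547.7) = 1008.2 units

1008.2 units


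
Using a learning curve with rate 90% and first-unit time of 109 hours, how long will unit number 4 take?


Formula: T_n = T_1 * (learning_rate)^(log2(n)) where learning_rate = rate/100
Doublings = log2(4) = 2
T_n = 109 * 0.9^2
T_n = 109 * 0.81 = 88.3 hours

88.3 hours


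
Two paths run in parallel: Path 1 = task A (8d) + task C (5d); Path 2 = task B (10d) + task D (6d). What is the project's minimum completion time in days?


Path 1 = 8 + 5 = 13 days
Path 2 = 10 + 6 = 16 days
Duration = max(13, 16) = 16 days

16 days


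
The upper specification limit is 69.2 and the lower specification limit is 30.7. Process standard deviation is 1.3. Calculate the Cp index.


Cp = (69.2 - 30.7) / (6 * 1.3)

4.94


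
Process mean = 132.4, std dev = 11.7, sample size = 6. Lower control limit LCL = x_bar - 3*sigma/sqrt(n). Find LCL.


LCL = 132.4 - 3 * 11.7 / sqrt(6)

118.07


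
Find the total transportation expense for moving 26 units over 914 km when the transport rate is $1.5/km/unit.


TC = dist * cost * units = 914 * 1.5 * 26 = $35646.00

$35646.00


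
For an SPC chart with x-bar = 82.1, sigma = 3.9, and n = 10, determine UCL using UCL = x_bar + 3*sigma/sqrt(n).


UCL = 82.1 + 3 * 3.9 / sqrt(10)

85.8


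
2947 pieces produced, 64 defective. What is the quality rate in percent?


Formula: Quality Rate = Good Pieces / Total Pieces * 100
Good pieces = 2947 - 64 = 2883
QR = 2883 / 2947 * 100 = 97.8%

97.8%


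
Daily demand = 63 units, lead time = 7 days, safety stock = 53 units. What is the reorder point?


Formula: ROP = (Daily Demand * Lead Time) + Safety Stock
Demand during lead time = 63 * 7 = 441 units
ROP = 441 + 53 = 494 units

494 units


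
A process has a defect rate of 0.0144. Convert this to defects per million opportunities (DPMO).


DPMO = defect_rate * 1000000 = 0.0144 * 1000000

14400


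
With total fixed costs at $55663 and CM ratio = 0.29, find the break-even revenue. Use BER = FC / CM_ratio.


Formula: BER = Fixed Costs / Contribution Margin Ratio
BER = $55663 / 0.29
BER = $191941.38 (to the nearest cent)

$191941.38


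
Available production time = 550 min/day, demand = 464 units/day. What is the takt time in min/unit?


Formula: Takt Time = Available Production Time / Customer Demand
Takt = 550 min/day / 464 units/day
Takt = 1.19 min/unit

1.19 min/unit


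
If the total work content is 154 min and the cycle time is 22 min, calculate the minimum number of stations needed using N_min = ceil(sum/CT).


Formula: N_min = ceil(Sum of Task Times / Cycle Time)
N_min = ceil(154 min / 22 min) = ceil(7.0)
N_min = 7 stations

7


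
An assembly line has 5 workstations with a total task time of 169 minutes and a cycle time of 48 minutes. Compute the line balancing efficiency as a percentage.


Formula: Efficiency = Sum of Task Times / (N_stations * CT) * 100
Total station capacity = 5 stations * 48 min = 240 min
Efficiency = 169 / 240 * 100 = 70.4%

70.4%


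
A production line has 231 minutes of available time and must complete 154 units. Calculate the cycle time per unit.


Formula: CT = Available Time / Number of Units
CT = 231 min / 154 units
CT = 1.5 min/unit

1.5 min/unit


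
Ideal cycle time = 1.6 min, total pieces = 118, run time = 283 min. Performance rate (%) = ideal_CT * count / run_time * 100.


Formula: Performance = (Ideal CT * Total Count) / Run Time * 100
Ideal output time = 1.6 * 118 = 188.8 min
Performance = 188.8 / 283 * 100 = 66.7%

66.7%


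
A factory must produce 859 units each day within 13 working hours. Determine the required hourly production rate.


Formula: Production Rate = Daily Demand / Available Hours
Rate = 859 units/day / 13 hours/day
Rate = 66.1 units/hour

66.1 units/hour


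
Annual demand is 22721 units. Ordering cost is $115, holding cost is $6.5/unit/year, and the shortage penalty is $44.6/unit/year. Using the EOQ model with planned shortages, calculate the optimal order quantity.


Formula: EOQ* = sqrt(2DS/H) * sqrt((H+P)/P)
Base EOQ = sqrt(2*22721*115/6.5) = 896.65 units
Correction = sqrt((6.5+44.6)/44.6) = 1.07039
EOQ* = 896.65 * 1.07039 = 959.8 units

959.8 units


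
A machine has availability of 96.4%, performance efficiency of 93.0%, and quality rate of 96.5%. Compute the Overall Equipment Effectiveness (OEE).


Formula: OEE = Availability * Performance * Quality / 10000
A * P = 96.4% * 93.0% / 100 = 89.65%
OEE = 89.65% * 96.5% / 100 = 86.5%

86.5%


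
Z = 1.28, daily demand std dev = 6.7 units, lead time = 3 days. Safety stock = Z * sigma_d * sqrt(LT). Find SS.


Formula: SS = z * sigma_d * sqrt(LT)
sqrt(LT) = sqrt(3) = 1.7321
SS = 1.28 * 6.7 * 1.7321
SS = 14.9 units

14.9 units


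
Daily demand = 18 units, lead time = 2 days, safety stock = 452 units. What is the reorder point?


Formula: ROP = (Daily Demand * Lead Time) + Safety Stock
Demand during lead time = 18 * 2 = 36 units
ROP = 36 + 452 = 488 units

488 units


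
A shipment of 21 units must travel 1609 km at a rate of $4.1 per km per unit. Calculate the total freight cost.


TC = dist * cost * units = 1609 * 4.1 * 21 = $138534.90

$138534.90


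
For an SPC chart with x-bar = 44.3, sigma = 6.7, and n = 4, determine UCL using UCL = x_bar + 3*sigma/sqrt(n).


UCL = 44.3 + 3 * 6.7 / sqrt(4)

54.35


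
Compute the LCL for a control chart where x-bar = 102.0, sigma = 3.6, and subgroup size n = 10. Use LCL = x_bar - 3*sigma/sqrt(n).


LCL = 102.0 - 3 * 3.6 / sqrt(10)

98.58


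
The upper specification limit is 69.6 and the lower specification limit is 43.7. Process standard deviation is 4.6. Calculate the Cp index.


Cp = (69.6 - 43.7) / (6 * 4.6)

0.94


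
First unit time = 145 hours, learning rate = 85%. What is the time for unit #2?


Formula: T_n = T_1 * (learning_rate)^(log2(n)) where learning_rate = rate/100
Doublings = log2(2) = 1
T_n = 145 * 0.85^1
T_n = 145 * 0.85 = 123.3 hours

123.3 hours


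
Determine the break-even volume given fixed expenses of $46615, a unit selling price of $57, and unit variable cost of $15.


Formula: BEQ = Fixed Costs / (Price - Variable Cost)
Contribution margin = $57 - $15 = $42/unit
BEQ = ceil($46615 / $42/unit) = ceil(1109.88) = 1110 units

1110 units


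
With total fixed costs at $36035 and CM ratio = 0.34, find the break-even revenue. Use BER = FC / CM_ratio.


Formula: BER = Fixed Costs / Contribution Margin Ratio
BER = $36035 / 0.34
BER = $105985.29 (to the nearest cent)

$105985.29


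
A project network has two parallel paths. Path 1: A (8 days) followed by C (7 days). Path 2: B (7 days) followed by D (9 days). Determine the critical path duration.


Path 1 = 8 + 7 = 15 days
Path 2 = 7 + 9 = 16 days
Duration = max(15, 16) = 16 days

16 days


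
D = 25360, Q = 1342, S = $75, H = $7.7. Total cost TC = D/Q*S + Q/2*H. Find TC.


TC = 25360/1342 * 75 + 1342/2 * 7.7

$6583.99


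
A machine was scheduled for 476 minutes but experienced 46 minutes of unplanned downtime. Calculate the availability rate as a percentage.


Formula: Availability = (Planned Time - Downtime) / Planned Time * 100
Uptime = 476 - 46 = 430 min
Availability = 430 / 476 * 100 = 90.3%

90.3%


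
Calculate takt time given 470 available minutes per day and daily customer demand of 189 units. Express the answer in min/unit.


Formula: Takt Time = Available Production Time / Customer Demand
Takt = 470 min/day / 189 units/day
Takt = 2.49 min/unit

2.49 min/unit


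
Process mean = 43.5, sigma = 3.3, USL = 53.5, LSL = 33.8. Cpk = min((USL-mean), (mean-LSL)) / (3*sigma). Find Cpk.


Cpu = (53.5 - 43.5) / (3 * 3.3) = 1.01
Cpl = (43.5 - 33.8) / (3 * 3.3) = 0.98
Cpk = min(1.01, 0.98) = 0.98

0.98


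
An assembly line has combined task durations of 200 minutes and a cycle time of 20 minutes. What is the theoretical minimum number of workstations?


Formula: N_min = ceil(Sum of Task Times / Cycle Time)
N_min = ceil(200 min / 20 min) = ceil(10.0)
N_min = 10 stations

10


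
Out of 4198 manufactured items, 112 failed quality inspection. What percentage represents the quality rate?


Formula: Quality Rate = Good Pieces / Total Pieces * 100
Good pieces = 4198 - 112 = 4086
QR = 4086 / 4198 * 100 = 97.3%

97.3%


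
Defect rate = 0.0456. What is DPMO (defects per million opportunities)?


DPMO = defect_rate * 1000000 = 0.0456 * 1000000

45600


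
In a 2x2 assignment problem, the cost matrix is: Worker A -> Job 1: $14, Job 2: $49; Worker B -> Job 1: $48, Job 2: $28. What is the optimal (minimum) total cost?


Option 1: A->1 + B->2 = $14 + $28 = $42
Option 2: A->2 + B->1 = $49 + $48 = $97
Min cost = min($42, $97) = $42

$42


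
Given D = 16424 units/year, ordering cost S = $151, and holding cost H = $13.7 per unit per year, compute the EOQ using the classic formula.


Formula: EOQ = sqrt(2 * D * S / H)
Numerator: 2 * 16424 * 151 = 4960048
2DS/H = 4960048 / 13.7 = 362047.3
EOQ = sqrt(362047.3) = 601.7 units

601.7 units


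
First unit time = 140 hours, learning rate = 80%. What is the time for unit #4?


Formula: T_n = T_1 * (learning_rate)^(log2(n)) where learning_rate = rate/100
Doublings = log2(4) = 2
T_n = 140 * 0.8^2
T_n = 140 * 0.64 = 89.6 hours

89.6 hours


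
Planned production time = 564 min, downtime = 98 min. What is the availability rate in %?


Formula: Availability = (Planned Time - Downtime) / Planned Time * 100
Uptime = 564 - 98 = 466 min
Availability = 466 / 564 * 100 = 82.6%

82.6%


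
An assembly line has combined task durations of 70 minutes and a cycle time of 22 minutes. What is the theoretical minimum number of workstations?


Formula: N_min = ceil(Sum of Task Times / Cycle Time)
N_min = ceil(70 min / 22 min) = ceil(3.1818)
N_min = 4 stations

4


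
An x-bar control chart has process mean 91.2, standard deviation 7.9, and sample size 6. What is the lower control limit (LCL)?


LCL = 91.2 - 3 * 7.9 / sqrt(6)

81.52


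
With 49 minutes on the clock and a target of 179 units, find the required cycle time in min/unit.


Formula: CT = Available Time / Number of Units
CT = 49 min / 179 units
CT = 0.27 min/unit

0.27 min/unit


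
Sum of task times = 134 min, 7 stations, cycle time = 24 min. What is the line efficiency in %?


Formula: Efficiency = Sum of Task Times / (N_stations * CT) * 100
Total station capacity = 7 stations * 24 min = 168 min
Efficiency = 134 / 168 * 100 = 79.8%

79.8%


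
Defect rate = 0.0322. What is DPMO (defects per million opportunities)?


DPMO = defect_rate * 1000000 = 0.0322 * 1000000

32200


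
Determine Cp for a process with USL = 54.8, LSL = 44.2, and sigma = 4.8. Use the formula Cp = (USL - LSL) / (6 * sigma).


Cp = (54.8 - 44.2) / (6 * 4.8)

0.37


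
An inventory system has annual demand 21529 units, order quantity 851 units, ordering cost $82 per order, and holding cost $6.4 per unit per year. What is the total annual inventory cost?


TC = 21529/851 * 82 + 851/2 * 6.4

$4797.67
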